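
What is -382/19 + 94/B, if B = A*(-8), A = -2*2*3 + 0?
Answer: -17443/912 ≈ -19.126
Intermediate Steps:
A = -12 (A = -4*3 + 0 = -12 + 0 = -12)
B = 96 (B = -12*(-8) = 96)
-382/19 + 94/B = -382/19 + 94/96 = -382*1/19 + 94*(1/96) = -382/19 + 47/48 = -17443/912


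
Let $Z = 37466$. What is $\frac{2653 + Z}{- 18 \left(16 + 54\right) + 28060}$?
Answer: $\frac{40119}{26800} \approx 1.497$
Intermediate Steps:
$\frac{2653 + Z}{- 18 \left(16 + 54\right) + 28060} = \frac{2653 + 37466}{- 18 \left(16 + 54\right) + 28060} = \frac{40119}{\left(-18\right) 70 + 28060} = \frac{40119}{-1260 + 28060} = \frac{40119}{26800}$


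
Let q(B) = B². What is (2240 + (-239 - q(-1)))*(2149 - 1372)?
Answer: 1554000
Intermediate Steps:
(2240 + (-239 - q(-1)))*(2149 - 1372) = (2240 + (-239 - 1*(-1)²))*(2149 - 1372) = (2240 + (-239 - 1*1))*777 = (2240 + (-239 - 1))*777 = (2240 - 240)*777 = 2000*777 = 1554000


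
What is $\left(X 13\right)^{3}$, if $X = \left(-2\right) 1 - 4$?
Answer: $-474552$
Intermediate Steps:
$X = -6$ ($X = -2 - 4 = -6$)
$\left(X 13\right)^{3} = \left(\left(-6\right) 13\right)^{3} = \left(-78\right)^{3} = -474552$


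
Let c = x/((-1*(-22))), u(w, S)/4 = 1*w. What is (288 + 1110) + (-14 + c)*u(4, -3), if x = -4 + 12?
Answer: 12978/11 ≈ 1179.8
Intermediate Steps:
u(w, S) = 4*w (u(w, S) = 4*(1*w) = 4*w)
x = 8
c = 4/11 (c = 8/((-1*(-22))) = 8/22 = 8*(1/22) = 4/11 ≈ 0.36364)
(288 + 1110) + (-14 + c)*u(4, -3) = (288 + 1110) + (-14 + 4/11)*(4*4) = 1398 - 150/11*16 = 1398 - 2400/11 = 12978/11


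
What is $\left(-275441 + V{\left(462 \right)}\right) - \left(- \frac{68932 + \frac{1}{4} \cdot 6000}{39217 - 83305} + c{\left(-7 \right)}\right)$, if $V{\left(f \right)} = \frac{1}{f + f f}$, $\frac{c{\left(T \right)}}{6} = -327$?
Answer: $- \frac{9769356496019}{35722302} \approx -2.7348 \cdot 10^{5}$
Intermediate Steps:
$c{\left(T \right)} = -1962$ ($c{\left(T \right)} = 6 \left(-327\right) = -1962$)
$V{\left(f \right)} = \frac{1}{f + f^{2}}$
$\left(-275441 + V{\left(462 \right)}\right) - \left(- \frac{68932 + \frac{1}{4} \cdot 6000}{39217 - 83305} + c{\left(-7 \right)}\right) = \left(-275441 + \frac{1}{462 \left(1 + 462\right)}\right) + \left(\frac{68932 + \frac{1}{4} \cdot 6000}{39217 - 83305} - -1962\right) = \left(-275441 + \frac{1}{462 \cdot 463}\right) + \left(\frac{68932 + \frac{1}{4} \cdot 6000}{-44088} + 1962\right) = \left(-275441 + \frac{1}{462} \cdot \frac{1}{463}\right) + \left(\left(68932 + 1500\right) \left(- \frac{1}{44088}\right) + 1962\right) = \left(-275441 + \frac{1}{213906}\right) + \left(70432 \left(- \frac{1}{44088}\right) + 1962\right) = - \frac{58918482545}{213906} + \left(- \frac{8804}{5511} + 1962\right) = - \frac{58918482545}{213906} + \frac{10803778}{5511} = - \frac{9769356496019}{35722302}$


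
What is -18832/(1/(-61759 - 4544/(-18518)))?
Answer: 10768595387088/9259 ≈ 1.1630e+9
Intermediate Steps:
-18832/(1/(-61759 - 4544/(-18518))) = -18832/(1/(-61759 - 4544*(-1/18518))) = -18832/(1/(-61759 + 2272/9259)) = -18832/(1/(-571824309/9259)) = -18832/(-9259/571824309) = -18832*(-571824309/9259) = 10768595387088/9259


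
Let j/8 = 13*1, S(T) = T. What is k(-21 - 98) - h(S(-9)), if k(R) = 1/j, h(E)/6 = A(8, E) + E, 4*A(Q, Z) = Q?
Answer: 4369/104 ≈ 42.010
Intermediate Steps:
A(Q, Z) = Q/4
j = 104 (j = 8*(13*1) = 8*13 = 104)
h(E) = 12 + 6*E (h(E) = 6*((1/4)*8 + E) = 6*(2 + E) = 12 + 6*E)
k(R) = 1/104
k(-21 - 98) - h(S(-9)) = 1/104 - (12 + 6*(-9)) = 1/104 - (12 - 54) = 1/104 - 1*(-42) = 1/104 + 42 = 4369/104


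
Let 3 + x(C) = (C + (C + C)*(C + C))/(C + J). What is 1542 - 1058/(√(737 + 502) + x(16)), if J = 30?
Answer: 354002447/226015 - 279841*√1239/226015 ≈ 1522.7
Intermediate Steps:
x(C) = -3 + (C + 4*C²)/(30 + C) (x(C) = -3 + (C + (C + C)*(C + C))/(C + 30) = -3 + (C + (2*C)*(2*C))/(30 + C) = -3 + (C + 4*C²)/(30 + C))
1542 - 1058/(√(737 + 502) + x(16)) = 1542 - 1058/(√(737 + 502) + 2*(-45 - 1*16 + 2*16²)/(30 + 16)) = 1542 - 1058/(√1239 + 2*(-45 - 16 + 2*256)/46) = 1542 - 1058/(√1239 + 2*(1/46)*(-45 - 16 + 512)) = 1542 - 1058/(√1239 + 2*(1/46)*451) = 1542 - 1058/(√1239 + 451/23) = 1542 - 1058/(451/23 + √1239)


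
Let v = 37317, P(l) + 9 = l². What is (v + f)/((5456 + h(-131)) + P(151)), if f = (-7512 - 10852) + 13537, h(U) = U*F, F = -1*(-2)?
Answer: 16245/13993 ≈ 1.1609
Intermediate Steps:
P(l) = -9 + l²
F = 2
h(U) = 2*U (h(U) = U*2 = 2*U)
f = -4827 (f = -18364 + 13537 = -4827)
(v + f)/((5456 + h(-131)) + P(151)) = (37317 - 4827)/((5456 + 2*(-131)) + (-9 + 151²)) = 32490/((5456 - 262) + (-9 + 22801)) = 32490/(5194 + 22792) = 32490/27986 = 32490*(1/27986) = 16245/13993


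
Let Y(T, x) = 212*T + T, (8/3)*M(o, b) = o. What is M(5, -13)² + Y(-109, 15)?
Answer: -1485663/64 ≈ -23214.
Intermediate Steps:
M(o, b) = 3*o/8
Y(T, x) = 213*T
M(5, -13)² + Y(-109, 15) = ((3/8)*5)² + 213*(-109) = (15/8)² - 23217 = 225/64 - 23217 = -1485663/64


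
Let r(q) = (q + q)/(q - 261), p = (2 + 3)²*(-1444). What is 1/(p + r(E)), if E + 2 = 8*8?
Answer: -199/7184024 ≈ -2.7700e-5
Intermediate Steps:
p = -36100 (p = 5²*(-1444) = 25*(-1444) = -36100)
E = 62 (E = -2 + 8*8 = -2 + 64 = 62)
r(q) = 2*q/(-261 + q) (r(q) = (2*q)/(-261 + q) = 2*q/(-261 + q))
1/(p + r(E)) = 1/(-36100 + 2*62/(-261 + 62)) = 1/(-36100 + 2*62/(-199)) = 1/(-36100 + 2*62*(-1/199)) = 1/(-36100 - 124/199) = 1/(-7184024/199) = -199/7184024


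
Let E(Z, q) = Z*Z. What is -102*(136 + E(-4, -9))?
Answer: -15504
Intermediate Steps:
E(Z, q) = Z²
-102*(136 + E(-4, -9)) = -102*(136 + (-4)²) = -102*(136 + 16) = -102*152 = -15504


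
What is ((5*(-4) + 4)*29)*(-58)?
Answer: 26912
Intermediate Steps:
((5*(-4) + 4)*29)*(-58) = ((-20 + 4)*29)*(-58) = -16*29*(-58) = -464*(-58) = 26912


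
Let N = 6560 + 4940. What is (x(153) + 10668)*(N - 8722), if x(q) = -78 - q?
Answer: 28993986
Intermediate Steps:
N = 11500
(x(153) + 10668)*(N - 8722) = ((-78 - 1*153) + 10668)*(11500 - 8722) = ((-78 - 153) + 10668)*2778 = (-231 + 10668)*2778 = 10437*2778 = 28993986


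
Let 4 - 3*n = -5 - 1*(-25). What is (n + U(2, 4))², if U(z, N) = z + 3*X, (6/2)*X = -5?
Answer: 625/9 ≈ 69.444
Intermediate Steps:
X = -5/3 (X = (⅓)*(-5) = -5/3 ≈ -1.6667)
n = -16/3 (n = 4/3 - (-5 - 1*(-25))/3 = 4/3 - (-5 + 25)/3 = 4/3 - ⅓*20 = 4/3 - 20/3 = -16/3 ≈ -5.3333)
U(z, N) = -5 + z (U(z, N) = z + 3*(-5/3) = z - 5 = -5 + z)
(n + U(2, 4))² = (-16/3 + (-5 + 2))² = (-16/3 - 3)² = (-25/3)² = 625/9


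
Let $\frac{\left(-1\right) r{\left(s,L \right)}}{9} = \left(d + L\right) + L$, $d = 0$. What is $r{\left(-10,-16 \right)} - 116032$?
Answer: $-115744$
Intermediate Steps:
$r{\left(s,L \right)} = - 18 L$ ($r{\left(s,L \right)} = - 9 \left(\left(0 + L\right) + L\right) = - 9 \left(L + L\right) = - 9 \cdot 2 L = - 18 L$)
$r{\left(-10,-16 \right)} - 116032 = \left(-18\right) \left(-16\right) - 116032 = 288 - 116032 = -115744$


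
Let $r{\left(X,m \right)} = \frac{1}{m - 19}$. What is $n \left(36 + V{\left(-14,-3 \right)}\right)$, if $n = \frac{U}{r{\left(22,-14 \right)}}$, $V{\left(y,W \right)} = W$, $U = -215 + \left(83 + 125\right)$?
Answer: $7623$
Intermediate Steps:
$r{\left(X,m \right)} = \frac{1}{-19 + m}$
$U = -7$ ($U = -215 + 208 = -7$)
$n = 231$ ($n = - \frac{7}{\frac{1}{-19 - 14}} = - \frac{7}{\frac{1}{-33}} = - \frac{7}{- \frac{1}{33}} = \left(-7\right) \left(-33\right) = 231$)
$n \left(36 + V{\left(-14,-3 \right)}\right) = 231 \left(36 - 3\right) = 231 \cdot 33 = 7623$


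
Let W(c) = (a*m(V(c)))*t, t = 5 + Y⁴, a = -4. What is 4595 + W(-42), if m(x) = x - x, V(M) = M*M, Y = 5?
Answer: 4595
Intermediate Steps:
V(M) = M²
m(x) = 0
t = 630 (t = 5 + 5⁴ = 5 + 625 = 630)
W(c) = 0 (W(c) = -4*0*630 = 0*630 = 0)
4595 + W(-42) = 4595 + 0 = 4595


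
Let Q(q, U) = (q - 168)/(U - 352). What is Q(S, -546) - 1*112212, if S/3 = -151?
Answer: -100765755/898 ≈ -1.1221e+5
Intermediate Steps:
S = -453 (S = 3*(-151) = -453)
Q(q, U) = (-168 + q)/(-352 + U)
Q(S, -546) - 1*112212 = (-168 - 453)/(-352 - 546) - 1*112212 = -621/(-898) - 112212 = -1/898*(-621) - 112212 = 621/898 - 112212 = -100765755/898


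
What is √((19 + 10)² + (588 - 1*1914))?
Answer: I*√485 ≈ 22.023*I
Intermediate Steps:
√((19 + 10)² + (588 - 1*1914)) = √(29² + (588 - 1914)) = √(841 - 1326) = √(-485) = I*√485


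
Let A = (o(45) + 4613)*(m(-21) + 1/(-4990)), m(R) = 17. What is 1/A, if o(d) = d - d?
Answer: 4990/391316177 ≈ 1.2752e-5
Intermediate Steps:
o(d) = 0
A = 391316177/4990 (A = (0 + 4613)*(17 + 1/(-4990)) = 4613*(17 - 1/4990) = 4613*(84829/4990) = 391316177/4990 ≈ 78420.)
1/A = 1/(391316177/4990) = 4990/391316177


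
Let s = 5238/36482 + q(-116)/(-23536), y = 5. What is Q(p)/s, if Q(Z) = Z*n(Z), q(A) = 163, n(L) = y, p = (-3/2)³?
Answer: -7244777970/58667501 ≈ -123.49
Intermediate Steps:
p = -27/8 (p = (-3*½)³ = (-3/2)³ = -27/8 ≈ -3.3750)
n(L) = 5
Q(Z) = 5*Z (Q(Z) = Z*5 = 5*Z)
s = 58667501/429320176 (s = 5238/36482 + 163/(-23536) = 5238*(1/36482) + 163*(-1/23536) = 2619/18241 - 163/23536 = 58667501/429320176 ≈ 0.13665)
Q(p)/s = (5*(-27/8))/(58667501/429320176) = -135/8*429320176/58667501 = -7244777970/58667501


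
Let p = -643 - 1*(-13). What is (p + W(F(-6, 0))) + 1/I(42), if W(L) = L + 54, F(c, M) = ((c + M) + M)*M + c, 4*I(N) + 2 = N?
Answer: -5819/10 ≈ -581.90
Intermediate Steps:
I(N) = -½ + N/4
F(c, M) = c + M*(c + 2*M) (F(c, M) = ((M + c) + M)*M + c = (c + 2*M)*M + c = M*(c + 2*M) + c = c + M*(c + 2*M))
p = -630 (p = -643 + 13 = -630)
W(L) = 54 + L
(p + W(F(-6, 0))) + 1/I(42) = (-630 + (54 + (-6 + 2*0² + 0*(-6)))) + 1/(-½ + (¼)*42) = (-630 + (54 + (-6 + 2*0 + 0))) + 1/(-½ + 21/2) = (-630 + (54 + (-6 + 0 + 0))) + 1/10 = (-630 + (54 - 6)) + ⅒ = (-630 + 48) + ⅒ = -582 + ⅒ = -5819/10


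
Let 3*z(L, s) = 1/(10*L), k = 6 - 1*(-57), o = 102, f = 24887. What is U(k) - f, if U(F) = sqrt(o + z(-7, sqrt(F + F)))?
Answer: -24887 + sqrt(4497990)/210 ≈ -24877.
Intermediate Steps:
k = 63 (k = 6 + 57 = 63)
z(L, s) = 1/(30*L) (z(L, s) = (1/(10*L))/3 = 1/(30*L))
U(F) = sqrt(4497990)/210 (U(F) = sqrt(102 + (1/30)/(-7)) = sqrt(102 + (1/30)*(-1/7)) = sqrt(102 - 1/210) = sqrt(21419/210) = sqrt(4497990)/210)
U(k) - f = sqrt(4497990)/210 - 1*24887 = sqrt(4497990)/210 - 24887 = -24887 + sqrt(4497990)/210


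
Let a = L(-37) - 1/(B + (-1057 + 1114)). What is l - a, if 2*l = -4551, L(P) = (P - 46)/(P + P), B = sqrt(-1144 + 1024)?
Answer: 2*(-84235*sqrt(30) + 2400679*I)/(37*(-57*I + 2*sqrt(30))) ≈ -2276.6 - 0.0032516*I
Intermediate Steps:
B = 2*I*sqrt(30) (B = sqrt(-120) = 2*I*sqrt(30) ≈ 10.954*I)
L(P) = (-46 + P)/(2*P) (L(P) = (-46 + P)/((2*P)) = (-46 + P)*(1/(2*P)) = (-46 + P)/(2*P))
l = -4551/2 (l = (1/2)*(-4551) = -4551/2 ≈ -2275.5)
a = 83/74 - 1/(57 + 2*I*sqrt(30)) (a = (1/2)*(-46 - 37)/(-37) - 1/(2*I*sqrt(30) + (-1057 + 1114)) = (1/2)*(-1/37)*(-83) - 1/(2*I*sqrt(30) + 57) = 83/74 - 1/(57 + 2*I*sqrt(30)) ≈ 1.1047 + 0.0032515*I)
l - a = -4551/2 - (91803/83102 + 2*I*sqrt(30)/3369) = -4551/2 + (-91803/83102 - 2*I*sqrt(30)/3369) = -94595202/41551 - 2*I*sqrt(30)/3369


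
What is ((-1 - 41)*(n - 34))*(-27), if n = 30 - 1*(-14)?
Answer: 11340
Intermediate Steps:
n = 44 (n = 30 + 14 = 44)
((-1 - 41)*(n - 34))*(-27) = ((-1 - 41)*(44 - 34))*(-27) = -42*10*(-27) = -420*(-27) = 11340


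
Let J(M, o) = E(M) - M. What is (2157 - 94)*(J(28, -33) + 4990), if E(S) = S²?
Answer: 11853998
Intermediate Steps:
J(M, o) = M² - M
(2157 - 94)*(J(28, -33) + 4990) = (2157 - 94)*(28*(-1 + 28) + 4990) = 2063*(28*27 + 4990) = 2063*(756 + 4990) = 2063*5746 = 11853998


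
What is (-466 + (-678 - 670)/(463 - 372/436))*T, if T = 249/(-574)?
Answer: 1470420696/7228669 ≈ 203.42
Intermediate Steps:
T = -249/574 (T = 249*(-1/574) = -249/574 ≈ -0.43380)
(-466 + (-678 - 670)/(463 - 372/436))*T = (-466 + (-678 - 670)/(463 - 372/436))*(-249/574) = (-466 - 1348/(463 - 372*1/436))*(-249/574) = (-466 - 1348/(463 - 93/109))*(-249/574) = (-466 - 1348/50374/109)*(-249/574) = (-466 - 1348*109/50374)*(-249/574) = (-466 - 73466/25187)*(-249/574) = -11810608/25187*(-249/574) = 1470420696/7228669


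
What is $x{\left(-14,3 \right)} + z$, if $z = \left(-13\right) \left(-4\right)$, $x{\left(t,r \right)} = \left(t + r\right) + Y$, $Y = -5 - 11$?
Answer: $25$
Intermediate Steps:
$Y = -16$ ($Y = -5 - 11 = -16$)
$x{\left(t,r \right)} = -16 + r + t$ ($x{\left(t,r \right)} = \left(t + r\right) - 16 = \left(r + t\right) - 16 = -16 + r + t$)
$z = 52$
$x{\left(-14,3 \right)} + z = \left(-16 + 3 - 14\right) + 52 = -27 + 52 = 25$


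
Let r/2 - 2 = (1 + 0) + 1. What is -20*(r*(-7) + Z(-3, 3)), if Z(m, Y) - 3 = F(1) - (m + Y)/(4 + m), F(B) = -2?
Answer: 1100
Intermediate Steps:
r = 8 (r = 4 + 2*((1 + 0) + 1) = 4 + 2*(1 + 1) = 4 + 2*2 = 4 + 4 = 8)
Z(m, Y) = 1 - (Y + m)/(4 + m) (Z(m, Y) = 3 + (-2 - (m + Y)/(4 + m)) = 3 + (-2 - (Y + m)/(4 + m)) = 1 - (Y + m)/(4 + m))
-20*(r*(-7) + Z(-3, 3)) = -20*(8*(-7) + (4 - 1*3)/(4 - 3)) = -20*(-56 + (4 - 3)/1) = -20*(-56 + 1*1) = -20*(-56 + 1) = -20*(-55) = 1100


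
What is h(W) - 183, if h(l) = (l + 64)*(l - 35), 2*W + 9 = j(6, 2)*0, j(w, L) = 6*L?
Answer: -10133/4 ≈ -2533.3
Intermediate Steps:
W = -9/2 (W = -9/2 + ((6*2)*0)/2 = -9/2 + (12*0)/2 = -9/2 + (1/2)*0 = -9/2 + 0 = -9/2 ≈ -4.5000)
h(l) = (-35 + l)*(64 + l) (h(l) = (64 + l)*(-35 + l) = (-35 + l)*(64 + l))
h(W) - 183 = (-2240 + (-9/2)**2 + 29*(-9/2)) - 183 = (-2240 + 81/4 - 261/2) - 183 = -9401/4 - 183 = -10133/4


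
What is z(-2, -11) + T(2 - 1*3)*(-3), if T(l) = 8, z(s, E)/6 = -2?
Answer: -36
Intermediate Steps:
z(s, E) = -12 (z(s, E) = 6*(-2) = -12)
z(-2, -11) + T(2 - 1*3)*(-3) = -12 + 8*(-3) = -12 - 24 = -36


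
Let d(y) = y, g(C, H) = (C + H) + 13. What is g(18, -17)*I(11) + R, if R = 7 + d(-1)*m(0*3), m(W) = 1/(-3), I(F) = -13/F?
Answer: -304/33 ≈ -9.2121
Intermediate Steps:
g(C, H) = 13 + C + H
m(W) = -⅓
R = 22/3 (R = 7 - 1*(-⅓) = 7 + ⅓ = 22/3 ≈ 7.3333)
g(18, -17)*I(11) + R = (13 + 18 - 17)*(-13/11) + 22/3 = 14*(-13*1/11) + 22/3 = 14*(-13/11) + 22/3 = -182/11 + 22/3 = -304/33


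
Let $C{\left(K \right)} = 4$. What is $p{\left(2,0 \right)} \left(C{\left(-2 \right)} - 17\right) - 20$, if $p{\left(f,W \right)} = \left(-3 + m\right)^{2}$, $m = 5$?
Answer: $-72$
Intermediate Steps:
$p{\left(f,W \right)} = 4$ ($p{\left(f,W \right)} = \left(-3 + 5\right)^{2} = 2^{2} = 4$)
$p{\left(2,0 \right)} \left(C{\left(-2 \right)} - 17\right) - 20 = 4 \left(4 - 17\right) - 20 = 4 \left(-13\right) - 20 = -52 - 20 = -72$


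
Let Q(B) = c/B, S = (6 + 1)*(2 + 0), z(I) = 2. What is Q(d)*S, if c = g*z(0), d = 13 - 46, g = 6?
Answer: -56/11 ≈ -5.0909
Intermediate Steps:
d = -33
S = 14 (S = 7*2 = 14)
c = 12 (c = 6*2 = 12)
Q(B) = 12/B
Q(d)*S = (12/(-33))*14 = (12*(-1/33))*14 = -4/11*14 = -56/11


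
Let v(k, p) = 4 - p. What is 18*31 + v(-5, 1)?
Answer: 561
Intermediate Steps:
18*31 + v(-5, 1) = 18*31 + (4 - 1*1) = 558 + (4 - 1) = 558 + 3 = 561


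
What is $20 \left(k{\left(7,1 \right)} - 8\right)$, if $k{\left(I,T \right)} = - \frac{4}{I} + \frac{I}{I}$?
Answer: $- \frac{1060}{7} \approx -151.43$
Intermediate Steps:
$k{\left(I,T \right)} = 1 - \frac{4}{I}$ ($k{\left(I,T \right)} = - \frac{4}{I} + 1 = 1 - \frac{4}{I}$)
$20 \left(k{\left(7,1 \right)} - 8\right) = 20 \left(\frac{-4 + 7}{7} - 8\right) = 20 \left(\frac{1}{7} \cdot 3 - 8\right) = 20 \left(\frac{3}{7} - 8\right) = 20 \left(- \frac{53}{7}\right) = - \frac{1060}{7}$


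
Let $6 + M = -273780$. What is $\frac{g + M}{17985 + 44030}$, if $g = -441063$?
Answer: $- \frac{714849}{62015} \approx -11.527$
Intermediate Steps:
$M = -273786$ ($M = -6 - 273780 = -273786$)
$\frac{g + M}{17985 + 44030} = \frac{-441063 - 273786}{17985 + 44030} = - \frac{714849}{62015}$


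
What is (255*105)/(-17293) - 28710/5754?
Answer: -108424230/16583987 ≈ -6.5379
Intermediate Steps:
(255*105)/(-17293) - 28710/5754 = 26775*(-1/17293) - 28710*1/5754 = -26775/17293 - 4785/959 = -108424230/16583987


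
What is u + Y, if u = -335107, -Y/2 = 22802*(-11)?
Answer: 166537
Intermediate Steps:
Y = 501644 (Y = -45604*(-11) = -2*(-250822) = 501644)
u + Y = -335107 + 501644 = 166537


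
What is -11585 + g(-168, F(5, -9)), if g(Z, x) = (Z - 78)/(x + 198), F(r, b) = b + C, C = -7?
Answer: -1054358/91 ≈ -11586.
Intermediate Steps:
F(r, b) = -7 + b (F(r, b) = b - 7 = -7 + b)
g(Z, x) = (-78 + Z)/(198 + x)
-11585 + g(-168, F(5, -9)) = -11585 + (-78 - 168)/(198 + (-7 - 9)) = -11585 - 246/(198 - 16) = -11585 - 246/182 = -11585 + (1/182)*(-246) = -11585 - 123/91 = -1054358/91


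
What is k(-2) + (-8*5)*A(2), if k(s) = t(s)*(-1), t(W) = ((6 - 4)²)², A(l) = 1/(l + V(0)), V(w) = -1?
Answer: -56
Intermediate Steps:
A(l) = 1/(-1 + l) (A(l) = 1/(l - 1) = 1/(-1 + l))
t(W) = 16 (t(W) = (2²)² = 4² = 16)
k(s) = -16 (k(s) = 16*(-1) = -16)
k(-2) + (-8*5)*A(2) = -16 + (-8*5)/(-1 + 2) = -16 - 40/1 = -16 - 40*1 = -16 - 40 = -56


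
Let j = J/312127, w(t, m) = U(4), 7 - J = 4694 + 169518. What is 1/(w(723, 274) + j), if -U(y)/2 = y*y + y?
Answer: -312127/12659285 ≈ -0.024656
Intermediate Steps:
J = -174205 (J = 7 - (4694 + 169518) = 7 - 1*174212 = 7 - 174212 = -174205)
U(y) = -2*y - 2*y² (U(y) = -2*(y*y + y) = -2*(y² + y) = -2*(y + y²) = -2*y - 2*y²)
w(t, m) = -40 (w(t, m) = -2*4*(1 + 4) = -2*4*5 = -40)
j = -174205/312127 ≈ -0.55812
1/(w(723, 274) + j) = 1/(-40 - 174205/312127) = 1/(-12659285/312127) = -312127/12659285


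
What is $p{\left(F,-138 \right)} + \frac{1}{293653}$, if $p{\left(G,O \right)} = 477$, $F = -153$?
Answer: $\frac{140072482}{293653} \approx 477.0$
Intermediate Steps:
$p{\left(F,-138 \right)} + \frac{1}{293653} = 477 + \frac{1}{293653} = \frac{140072482}{293653}$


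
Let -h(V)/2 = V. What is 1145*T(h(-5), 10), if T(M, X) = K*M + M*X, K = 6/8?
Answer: 246175/2 ≈ 1.2309e+5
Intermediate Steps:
h(V) = -2*V
K = ¾ (K = 6*(⅛) = ¾ ≈ 0.75000)
T(M, X) = 3*M/4 + M*X
1145*T(h(-5), 10) = 1145*((-2*(-5))*(3 + 4*10)/4) = 1145*((¼)*10*(3 + 40)) = 1145*((¼)*10*43) = 1145*(215/2) = 246175/2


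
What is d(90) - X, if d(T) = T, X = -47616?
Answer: 47706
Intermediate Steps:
d(90) - X = 90 - 1*(-47616) = 90 + 47616 = 47706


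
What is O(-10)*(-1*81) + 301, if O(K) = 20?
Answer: -1319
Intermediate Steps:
O(-10)*(-1*81) + 301 = 20*(-1*81) + 301 = 20*(-81) + 301 = -1620 + 301 = -1319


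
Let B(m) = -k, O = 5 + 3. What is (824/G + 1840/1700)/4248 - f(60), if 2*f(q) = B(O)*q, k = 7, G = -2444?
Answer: 23165106751/110309940 ≈ 210.00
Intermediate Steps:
O = 8
B(m) = -7 (B(m) = -1*7 = -7)
f(q) = -7*q/2 (f(q) = (-7*q)/2 = -7*q/2)
(824/G + 1840/1700)/4248 - f(60) = (824/(-2444) + 1840/1700)/4248 - (-7)*60/2 = (824*(-1/2444) + 1840*(1/1700))*(1/4248) - 1*(-210) = (-206/611 + 92/85)*(1/4248) + 210 = (38702/51935)*(1/4248) + 210 = 19351/110309940 + 210 = 23165106751/110309940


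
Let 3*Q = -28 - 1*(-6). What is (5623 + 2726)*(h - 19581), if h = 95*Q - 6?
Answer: -169348333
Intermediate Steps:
Q = -22/3 (Q = (-28 - 1*(-6))/3 = (-28 + 6)/3 = (⅓)*(-22) = -22/3 ≈ -7.3333)
h = -2108/3 (h = 95*(-22/3) - 6 = -2090/3 - 6 = -2108/3 ≈ -702.67)
(5623 + 2726)*(h - 19581) = (5623 + 2726)*(-2108/3 - 19581) = 8349*(-60851/3) = -169348333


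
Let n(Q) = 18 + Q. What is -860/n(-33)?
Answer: 172/3 ≈ 57.333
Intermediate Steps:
-860/n(-33) = -860/(18 - 33) = -860/(-15) = -860*(-1/15) = 172/3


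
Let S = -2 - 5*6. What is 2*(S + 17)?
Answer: -30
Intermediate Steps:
S = -32 (S = -2 - 30 = -32)
2*(S + 17) = 2*(-32 + 17) = 2*(-15) = -30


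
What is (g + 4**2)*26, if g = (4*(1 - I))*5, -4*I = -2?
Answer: 676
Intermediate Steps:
I = 1/2 (I = -1/4*(-2) = 1/2 ≈ 0.50000)
g = 10 (g = (4*(1 - 1*1/2))*5 = (4*(1 - 1/2))*5 = (4*(1/2))*5 = 2*5 = 10)
(g + 4**2)*26 = (10 + 4**2)*26 = (10 + 16)*26 = 26*26 = 676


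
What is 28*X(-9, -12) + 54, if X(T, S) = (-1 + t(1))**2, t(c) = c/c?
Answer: 54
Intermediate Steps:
t(c) = 1
X(T, S) = 0 (X(T, S) = (-1 + 1)**2 = 0**2 = 0)
28*X(-9, -12) + 54 = 28*0 + 54 = 0 + 54 = 54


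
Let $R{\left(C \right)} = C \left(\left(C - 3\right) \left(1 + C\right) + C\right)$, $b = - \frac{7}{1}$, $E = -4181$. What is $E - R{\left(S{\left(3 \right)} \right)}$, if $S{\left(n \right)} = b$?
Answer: $-3810$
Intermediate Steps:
$b = -7$ ($b = \left(-7\right) 1 = -7$)
$S{\left(n \right)} = -7$
$R{\left(C \right)} = C \left(C + \left(1 + C\right) \left(-3 + C\right)\right)$ ($R{\left(C \right)} = C \left(\left(-3 + C\right) \left(1 + C\right) + C\right) = C \left(\left(1 + C\right) \left(-3 + C\right) + C\right) = C \left(C + \left(1 + C\right) \left(-3 + C\right)\right)$)
$E - R{\left(S{\left(3 \right)} \right)} = -4181 - - 7 \left(-3 + \left(-7\right)^{2} - -7\right) = -4181 - - 7 \left(-3 + 49 + 7\right) = -4181 - \left(-7\right) 53 = -4181 - -371 = -4181 + 371 = -3810$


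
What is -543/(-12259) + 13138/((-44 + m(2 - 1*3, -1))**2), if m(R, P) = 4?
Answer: 80963771/9807200 ≈ 8.2555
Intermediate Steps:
-543/(-12259) + 13138/((-44 + m(2 - 1*3, -1))**2) = -543/(-12259) + 13138/((-44 + 4)**2) = -543*(-1/12259) + 13138/((-40)**2) = 543/12259 + 13138/1600 = 543/12259 + 13138*(1/1600) = 543/12259 + 6569/800 = 80963771/9807200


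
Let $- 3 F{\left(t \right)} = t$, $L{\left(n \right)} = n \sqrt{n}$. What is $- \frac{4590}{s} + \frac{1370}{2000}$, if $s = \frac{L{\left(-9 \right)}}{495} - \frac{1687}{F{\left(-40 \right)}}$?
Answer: $\frac{2545692116881}{68872462600} - \frac{5385600 i}{344362313} \approx 36.962 - 0.015639 i$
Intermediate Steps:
$L{\left(n \right)} = n^{\frac{3}{2}}$
$F{\left(t \right)} = - \frac{t}{3}$
$s = - \frac{5061}{40} - \frac{3 i}{55}$ ($s = \frac{\left(-9\right)^{\frac{3}{2}}}{495} - \frac{1687}{\left(- \frac{1}{3}\right) \left(-40\right)} = - 27 i \frac{1}{495} - \frac{1687}{\frac{40}{3}} = - \frac{3 i}{55} - \frac{5061}{40} = - \frac{5061}{40} - \frac{3 i}{55} \approx -126.53 - 0.054545 i$)
$- \frac{4590}{s} + \frac{1370}{2000} = - \frac{4590}{- \frac{5061}{40} - \frac{3 i}{55}} + \frac{1370}{2000} = - 4590 \frac{193600 \left(- \frac{5061}{40} + \frac{3 i}{55}\right)}{3099260817} + 1370 \cdot \frac{1}{2000} = - \frac{98736000 \left(- \frac{5061}{40} + \frac{3 i}{55}\right)}{344362313} + \frac{137}{200} = \frac{137}{200} - \frac{98736000 \left(- \frac{5061}{40} + \frac{3 i}{55}\right)}{344362313}$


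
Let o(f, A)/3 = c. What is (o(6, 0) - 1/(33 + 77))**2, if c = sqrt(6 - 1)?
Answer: 544501/12100 - 3*sqrt(5)/55 ≈ 44.878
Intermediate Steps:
c = sqrt(5) ≈ 2.2361
o(f, A) = 3*sqrt(5)
(o(6, 0) - 1/(33 + 77))**2 = (3*sqrt(5) - 1/(33 + 77))**2 = (3*sqrt(5) - 1/110)**2 = (-1/110 + 3*sqrt(5))**2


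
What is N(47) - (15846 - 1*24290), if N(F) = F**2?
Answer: 10653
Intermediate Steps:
N(47) - (15846 - 1*24290) = 47**2 - (15846 - 1*24290) = 2209 - (15846 - 24290) = 2209 - 1*(-8444) = 2209 + 8444 = 10653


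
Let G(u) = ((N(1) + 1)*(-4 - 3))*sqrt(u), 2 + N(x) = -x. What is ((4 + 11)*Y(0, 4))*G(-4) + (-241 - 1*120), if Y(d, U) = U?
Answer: -361 + 1680*I ≈ -361.0 + 1680.0*I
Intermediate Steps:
N(x) = -2 - x
G(u) = 14*sqrt(u) (G(u) = (((-2 - 1*1) + 1)*(-4 - 3))*sqrt(u) = (((-2 - 1) + 1)*(-7))*sqrt(u) = ((-3 + 1)*(-7))*sqrt(u) = (-2*(-7))*sqrt(u) = 14*sqrt(u))
((4 + 11)*Y(0, 4))*G(-4) + (-241 - 1*120) = ((4 + 11)*4)*(14*sqrt(-4)) + (-241 - 1*120) = (15*4)*(14*(2*I)) + (-241 - 120) = 60*(28*I) - 361 = 1680*I - 361 = -361 + 1680*I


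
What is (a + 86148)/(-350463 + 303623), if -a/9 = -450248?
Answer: -206919/2342 ≈ -88.351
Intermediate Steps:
a = 4052232 (a = -9*(-450248) = 4052232)
(a + 86148)/(-350463 + 303623) = (4052232 + 86148)/(-350463 + 303623) = 4138380/(-46840) = 4138380*(-1/46840) = -206919/2342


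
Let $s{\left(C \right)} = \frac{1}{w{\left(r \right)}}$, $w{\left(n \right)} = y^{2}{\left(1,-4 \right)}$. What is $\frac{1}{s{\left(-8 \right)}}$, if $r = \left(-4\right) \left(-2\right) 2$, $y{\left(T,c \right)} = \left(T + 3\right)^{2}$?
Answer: $256$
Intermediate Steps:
$y{\left(T,c \right)} = \left(3 + T\right)^{2}$
$r = 16$ ($r = 8 \cdot 2 = 16$)
$w{\left(n \right)} = 256$ ($w{\left(n \right)} = \left(\left(3 + 1\right)^{2}\right)^{2} = \left(4^{2}\right)^{2} = 16^{2} = 256$)
$s{\left(C \right)} = \frac{1}{256}$
$\frac{1}{s{\left(-8 \right)}} = \frac{1}{\frac{1}{256}} = 256$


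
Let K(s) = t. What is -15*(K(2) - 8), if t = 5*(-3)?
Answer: 345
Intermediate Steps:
t = -15
K(s) = -15
-15*(K(2) - 8) = -15*(-15 - 8) = -15*(-23) = 345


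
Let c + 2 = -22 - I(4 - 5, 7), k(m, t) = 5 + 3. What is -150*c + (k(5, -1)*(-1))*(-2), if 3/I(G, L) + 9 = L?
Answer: 3391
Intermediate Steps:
I(G, L) = 3/(-9 + L)
k(m, t) = 8
c = -45/2 (c = -2 + (-22 - 3/(-9 + 7)) = -2 + (-22 - 3/(-2)) = -2 + (-22 - 3*(-1)/2) = -2 + (-22 - 1*(-3/2)) = -2 + (-22 + 3/2) = -2 - 41/2 = -45/2 ≈ -22.500)
-150*c + (k(5, -1)*(-1))*(-2) = -150*(-45/2) + (8*(-1))*(-2) = 3375 - 8*(-2) = 3375 + 16 = 3391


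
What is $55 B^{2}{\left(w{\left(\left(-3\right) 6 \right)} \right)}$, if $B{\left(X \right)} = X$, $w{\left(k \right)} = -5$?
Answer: $1375$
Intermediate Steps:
$55 B^{2}{\left(w{\left(\left(-3\right) 6 \right)} \right)} = 55 \left(-5\right)^{2} = 55 \cdot 25 = 1375$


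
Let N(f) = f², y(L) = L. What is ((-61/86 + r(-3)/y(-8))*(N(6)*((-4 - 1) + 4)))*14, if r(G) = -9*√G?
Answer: 15372/43 - 567*I*√3 ≈ 357.49 - 982.07*I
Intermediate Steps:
((-61/86 + r(-3)/y(-8))*(N(6)*((-4 - 1) + 4)))*14 = ((-61/86 - 9*I*√3/(-8))*(6²*((-4 - 1) + 4)))*14 = ((-61*1/86 - 9*I*√3*(-⅛))*(36*(-5 + 4)))*14 = ((-61/86 - 9*I*√3*(-⅛))*(36*(-1)))*14 = ((-61/86 + 9*I*√3/8)*(-36))*14 = (1098/43 - 81*I*√3/2)*14 = 15372/43 - 567*I*√3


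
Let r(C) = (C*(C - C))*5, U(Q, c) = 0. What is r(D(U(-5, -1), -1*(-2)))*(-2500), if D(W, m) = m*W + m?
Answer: 0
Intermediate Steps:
D(W, m) = m + W*m (D(W, m) = W*m + m = m + W*m)
r(C) = 0 (r(C) = (C*0)*5 = 0*5 = 0)
r(D(U(-5, -1), -1*(-2)))*(-2500) = 0*(-2500) = 0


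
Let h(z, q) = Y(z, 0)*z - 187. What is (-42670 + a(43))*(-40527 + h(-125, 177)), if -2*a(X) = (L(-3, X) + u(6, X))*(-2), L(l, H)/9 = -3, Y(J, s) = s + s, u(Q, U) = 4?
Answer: 1738202802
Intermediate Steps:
Y(J, s) = 2*s
L(l, H) = -27 (L(l, H) = 9*(-3) = -27)
h(z, q) = -187 (h(z, q) = (2*0)*z - 187 = 0*z - 187 = 0 - 187 = -187)
a(X) = -23 (a(X) = -(-27 + 4)*(-2)/2 = -(-23)*(-2)/2 = -½*46 = -23)
(-42670 + a(43))*(-40527 + h(-125, 177)) = (-42670 - 23)*(-40527 - 187) = -42693*(-40714) = 1738202802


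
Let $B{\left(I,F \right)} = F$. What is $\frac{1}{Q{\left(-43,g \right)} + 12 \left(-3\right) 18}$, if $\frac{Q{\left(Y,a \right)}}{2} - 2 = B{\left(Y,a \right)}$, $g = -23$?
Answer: $- \frac{1}{690} \approx -0.0014493$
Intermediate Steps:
$Q{\left(Y,a \right)} = 4 + 2 a$
$\frac{1}{Q{\left(-43,g \right)} + 12 \left(-3\right) 18} = \frac{1}{\left(4 + 2 \left(-23\right)\right) + 12 \left(-3\right) 18} = \frac{1}{\left(4 - 46\right) - 648} = \frac{1}{-42 - 648} = \frac{1}{-690} = - \frac{1}{690}$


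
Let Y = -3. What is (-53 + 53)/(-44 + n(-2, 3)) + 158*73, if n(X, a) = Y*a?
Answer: 11534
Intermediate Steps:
n(X, a) = -3*a
(-53 + 53)/(-44 + n(-2, 3)) + 158*73 = (-53 + 53)/(-44 - 3*3) + 158*73 = 0/(-44 - 9) + 11534 = 0/(-53) + 11534 = 0*(-1/53) + 11534 = 0 + 11534 = 11534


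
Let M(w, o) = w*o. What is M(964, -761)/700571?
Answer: -733604/700571 ≈ -1.0472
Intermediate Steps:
M(w, o) = o*w
M(964, -761)/700571 = -761*964/700571 = -733604*1/700571 = -733604/700571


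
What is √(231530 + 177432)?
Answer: √408962 ≈ 639.50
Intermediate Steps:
√(231530 + 177432) = √408962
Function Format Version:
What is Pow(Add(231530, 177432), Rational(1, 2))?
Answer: Pow(408962, Rational(1, 2)) ≈ 639.50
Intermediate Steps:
Pow(Add(231530, 177432), Rational(1, 2)) = Pow(408962, Rational(1, 2))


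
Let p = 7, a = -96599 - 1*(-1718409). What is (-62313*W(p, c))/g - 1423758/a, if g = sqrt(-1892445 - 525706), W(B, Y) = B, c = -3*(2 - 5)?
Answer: -711879/810905 + 436191*I*sqrt(2418151)/2418151 ≈ -0.87788 + 280.5*I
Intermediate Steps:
a = 1621810 (a = -96599 + 1718409 = 1621810)
c = 9 (c = -3*(-3) = 9)
g = I*sqrt(2418151) (g = sqrt(-2418151) = I*sqrt(2418151) ≈ 1555.0*I)
(-62313*W(p, c))/g - 1423758/a = (-62313*7)/((I*sqrt(2418151))) - 1423758/1621810 = -(-436191)*I*sqrt(2418151)/2418151 - 1423758*1/1621810 = 436191*I*sqrt(2418151)/2418151 - 711879/810905 = -711879/810905 + 436191*I*sqrt(2418151)/2418151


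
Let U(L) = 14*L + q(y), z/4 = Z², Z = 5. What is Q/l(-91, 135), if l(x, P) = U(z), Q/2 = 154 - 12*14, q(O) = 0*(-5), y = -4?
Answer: -1/50 ≈ -0.020000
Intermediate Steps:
q(O) = 0
Q = -28 (Q = 2*(154 - 12*14) = 2*(154 - 168) = 2*(-14) = -28)
z = 100 (z = 4*5² = 4*25 = 100)
U(L) = 14*L (U(L) = 14*L + 0 = 14*L)
l(x, P) = 1400 (l(x, P) = 14*100 = 1400)
Q/l(-91, 135) = -28/1400 = -28*1/1400 = -1/50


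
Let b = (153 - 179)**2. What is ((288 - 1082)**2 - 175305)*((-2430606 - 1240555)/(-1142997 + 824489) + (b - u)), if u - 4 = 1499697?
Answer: -217301287169888609/318508 ≈ -6.8225e+11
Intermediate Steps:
u = 1499701 (u = 4 + 1499697 = 1499701)
b = 676 (b = (-26)**2 = 676)
((288 - 1082)**2 - 175305)*((-2430606 - 1240555)/(-1142997 + 824489) + (b - u)) = ((288 - 1082)**2 - 175305)*((-2430606 - 1240555)/(-1142997 + 824489) + (676 - 1*1499701)) = ((-794)**2 - 175305)*(-3671161/(-318508) + (676 - 1499701)) = (630436 - 175305)*(-3671161*(-1/318508) - 1499025) = 455131*(3671161/318508 - 1499025) = 455131*(-477447783539/318508) = -217301287169888609/318508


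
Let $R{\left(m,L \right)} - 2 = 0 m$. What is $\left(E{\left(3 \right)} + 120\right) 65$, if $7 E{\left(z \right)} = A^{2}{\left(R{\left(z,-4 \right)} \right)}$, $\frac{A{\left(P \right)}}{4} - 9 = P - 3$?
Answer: $\frac{121160}{7} \approx 17309.0$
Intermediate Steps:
$R{\left(m,L \right)} = 2$ ($R{\left(m,L \right)} = 2 + 0 m = 2 + 0 = 2$)
$A{\left(P \right)} = 24 + 4 P$ ($A{\left(P \right)} = 36 + 4 \left(P - 3\right) = 36 + 4 \left(-3 + P\right) = 36 + \left(-12 + 4 P\right) = 24 + 4 P$)
$E{\left(z \right)} = \frac{1024}{7}$ ($E{\left(z \right)} = \frac{\left(24 + 4 \cdot 2\right)^{2}}{7} = \frac{\left(24 + 8\right)^{2}}{7} = \frac{32^{2}}{7} = \frac{1}{7} \cdot 1024 = \frac{1024}{7}$)
$\left(E{\left(3 \right)} + 120\right) 65 = \left(\frac{1024}{7} + 120\right) 65 = \frac{1864}{7} \cdot 65 = \frac{121160}{7}$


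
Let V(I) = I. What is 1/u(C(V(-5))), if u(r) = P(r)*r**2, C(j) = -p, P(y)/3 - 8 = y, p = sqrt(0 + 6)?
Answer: 2/261 + sqrt(6)/1044 ≈ 0.010009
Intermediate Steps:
p = sqrt(6) ≈ 2.4495
P(y) = 24 + 3*y
C(j) = -sqrt(6)
u(r) = r**2*(24 + 3*r) (u(r) = (24 + 3*r)*r**2 = r**2*(24 + 3*r))
1/u(C(V(-5))) = 1/(3*(-sqrt(6))**2*(8 - sqrt(6))) = 1/(3*6*(8 - sqrt(6))) = 1/(144 - 18*sqrt(6))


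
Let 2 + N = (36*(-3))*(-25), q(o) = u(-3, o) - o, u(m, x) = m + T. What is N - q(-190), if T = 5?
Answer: 2506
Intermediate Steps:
u(m, x) = 5 + m (u(m, x) = m + 5 = 5 + m)
q(o) = 2 - o (q(o) = (5 - 3) - o = 2 - o)
N = 2698 (N = -2 + (36*(-3))*(-25) = -2 - 108*(-25) = -2 + 2700 = 2698)
N - q(-190) = 2698 - (2 - 1*(-190)) = 2698 - (2 + 190) = 2698 - 1*192 = 2698 - 192 = 2506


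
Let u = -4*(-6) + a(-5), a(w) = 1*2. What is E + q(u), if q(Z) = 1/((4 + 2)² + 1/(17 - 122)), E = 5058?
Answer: 19114287/3779 ≈ 5058.0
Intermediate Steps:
a(w) = 2
u = 26 (u = -4*(-6) + 2 = 24 + 2 = 26)
q(Z) = 105/3779 (q(Z) = 1/(6² + 1/(-105)) = 1/(36 - 1/105) = 1/(3779/105) = 105/3779)
E + q(u) = 5058 + 105/3779 = 19114287/3779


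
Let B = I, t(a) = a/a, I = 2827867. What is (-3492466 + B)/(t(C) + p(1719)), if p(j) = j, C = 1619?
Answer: -664599/1720 ≈ -386.39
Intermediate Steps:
t(a) = 1
B = 2827867
(-3492466 + B)/(t(C) + p(1719)) = (-3492466 + 2827867)/(1 + 1719) = -664599/1720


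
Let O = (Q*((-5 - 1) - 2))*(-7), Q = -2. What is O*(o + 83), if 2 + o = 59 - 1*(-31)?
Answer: -19152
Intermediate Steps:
o = 88 (o = -2 + (59 - 1*(-31)) = -2 + (59 + 31) = -2 + 90 = 88)
O = -112 (O = -2*((-5 - 1) - 2)*(-7) = -2*(-6 - 2)*(-7) = -2*(-8)*(-7) = 16*(-7) = -112)
O*(o + 83) = -112*(88 + 83) = -112*171 = -19152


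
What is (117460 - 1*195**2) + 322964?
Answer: 402399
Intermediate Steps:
(117460 - 1*195**2) + 322964 = (117460 - 1*38025) + 322964 = (117460 - 38025) + 322964 = 79435 + 322964 = 402399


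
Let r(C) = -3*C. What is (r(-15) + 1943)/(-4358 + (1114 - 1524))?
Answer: -497/1192 ≈ -0.41695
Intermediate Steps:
(r(-15) + 1943)/(-4358 + (1114 - 1524)) = (-3*(-15) + 1943)/(-4358 + (1114 - 1524)) = (45 + 1943)/(-4358 - 410) = 1988/(-4768) = 1988*(-1/4768) = -497/1192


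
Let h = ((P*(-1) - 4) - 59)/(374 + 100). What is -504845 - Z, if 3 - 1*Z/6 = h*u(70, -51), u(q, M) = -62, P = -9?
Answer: -39880829/79 ≈ -5.0482e+5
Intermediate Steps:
h = -9/79 (h = ((-9*(-1) - 4) - 59)/(374 + 100) = ((9 - 4) - 59)/474 = (5 - 59)*(1/474) = -54*1/474 = -9/79 ≈ -0.11392)
Z = -1926/79 (Z = 18 - (-54)*(-62)/79 = 18 - 6*558/79 = 18 - 3348/79 = -1926/79 ≈ -24.380)
-504845 - Z = -504845 - 1*(-1926/79) = -504845 + 1926/79 = -39880829/79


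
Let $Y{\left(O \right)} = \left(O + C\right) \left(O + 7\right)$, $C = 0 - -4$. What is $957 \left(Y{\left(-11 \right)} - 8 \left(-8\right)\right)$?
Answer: $88044$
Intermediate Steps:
$C = 4$ ($C = 0 + 4 = 4$)
$Y{\left(O \right)} = \left(4 + O\right) \left(7 + O\right)$ ($Y{\left(O \right)} = \left(O + 4\right) \left(O + 7\right) = \left(4 + O\right) \left(7 + O\right)$)
$957 \left(Y{\left(-11 \right)} - 8 \left(-8\right)\right) = 957 \left(\left(28 + \left(-11\right)^{2} + 11 \left(-11\right)\right) - 8 \left(-8\right)\right) = 957 \left(\left(28 + 121 - 121\right) - -64\right) = 957 \left(28 + 64\right) = 957 \cdot 92 = 88044$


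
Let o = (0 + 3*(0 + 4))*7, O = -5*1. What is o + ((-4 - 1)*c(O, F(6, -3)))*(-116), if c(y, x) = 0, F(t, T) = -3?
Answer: 84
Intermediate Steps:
O = -5
o = 84 (o = (0 + 3*4)*7 = (0 + 12)*7 = 12*7 = 84)
o + ((-4 - 1)*c(O, F(6, -3)))*(-116) = 84 + ((-4 - 1)*0)*(-116) = 84 - 5*0*(-116) = 84 + 0*(-116) = 84 + 0 = 84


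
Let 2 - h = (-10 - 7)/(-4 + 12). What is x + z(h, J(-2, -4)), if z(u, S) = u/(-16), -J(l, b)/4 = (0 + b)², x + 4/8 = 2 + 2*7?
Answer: 1951/128 ≈ 15.242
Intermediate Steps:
x = 31/2 (x = -½ + (2 + 2*7) = -½ + (2 + 14) = -½ + 16 = 31/2 ≈ 15.500)
J(l, b) = -4*b² (J(l, b) = -4*(0 + b)² = -4*b²)
h = 33/8 (h = 2 - (-10 - 7)/(-4 + 12) = 2 - (-17)/8 = 2 - 1*(-17/8) = 2 + 17/8 = 33/8 ≈ 4.1250)
z(u, S) = -u/16 (z(u, S) = u*(-1/16) = -u/16)
x + z(h, J(-2, -4)) = 31/2 - 1/16*33/8 = 31/2 - 33/128 = 1951/128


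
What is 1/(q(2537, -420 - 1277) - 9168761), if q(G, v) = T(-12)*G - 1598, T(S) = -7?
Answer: -1/9188118 ≈ -1.0884e-7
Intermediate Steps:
q(G, v) = -1598 - 7*G (q(G, v) = -7*G - 1598 = -1598 - 7*G)
1/(q(2537, -420 - 1277) - 9168761) = 1/((-1598 - 7*2537) - 9168761) = 1/((-1598 - 17759) - 9168761) = 1/(-19357 - 9168761) = 1/(-9188118) = -1/9188118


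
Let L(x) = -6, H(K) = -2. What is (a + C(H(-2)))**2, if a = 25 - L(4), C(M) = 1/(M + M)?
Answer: 15129/16 ≈ 945.56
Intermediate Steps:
C(M) = 1/(2*M)
a = 31 (a = 25 - 1*(-6) = 25 + 6 = 31)
(a + C(H(-2)))**2 = (31 + (1/2)/(-2))**2 = (31 + (1/2)*(-1/2))**2 = (31 - 1/4)**2 = (123/4)**2 = 15129/16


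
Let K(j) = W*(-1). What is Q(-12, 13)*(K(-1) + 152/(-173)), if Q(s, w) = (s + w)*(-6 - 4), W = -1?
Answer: -210/173 ≈ -1.2139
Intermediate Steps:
Q(s, w) = -10*s - 10*w (Q(s, w) = (s + w)*(-10) = -10*s - 10*w)
K(j) = 1 (K(j) = -1*(-1) = 1)
Q(-12, 13)*(K(-1) + 152/(-173)) = (-10*(-12) - 10*13)*(1 + 152/(-173)) = (120 - 130)*(1 + 152*(-1/173)) = -10*(1 - 152/173) = -10*21/173 = -210/173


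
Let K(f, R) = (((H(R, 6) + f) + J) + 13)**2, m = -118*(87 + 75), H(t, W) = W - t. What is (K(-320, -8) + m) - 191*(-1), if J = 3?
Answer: 65175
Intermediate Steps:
m = -19116 (m = -118*162 = -19116)
K(f, R) = (22 + f - R)**2 (K(f, R) = ((((6 - R) + f) + 3) + 13)**2 = (((6 + f - R) + 3) + 13)**2 = ((9 + f - R) + 13)**2 = (22 + f - R)**2)
(K(-320, -8) + m) - 191*(-1) = ((22 - 320 - 1*(-8))**2 - 19116) - 191*(-1) = ((22 - 320 + 8)**2 - 19116) + 191 = ((-290)**2 - 19116) + 191 = (84100 - 19116) + 191 = 64984 + 191 = 65175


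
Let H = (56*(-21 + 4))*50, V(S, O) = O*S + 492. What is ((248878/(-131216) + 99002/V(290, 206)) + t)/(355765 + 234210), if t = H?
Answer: -23512746269029/291425603814200 ≈ -0.080682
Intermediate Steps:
V(S, O) = 492 + O*S
H = -47600 (H = (56*(-17))*50 = -952*50 = -47600)
t = -47600
((248878/(-131216) + 99002/V(290, 206)) + t)/(355765 + 234210) = ((248878/(-131216) + 99002/(492 + 206*290)) - 47600)/(355765 + 234210) = ((248878*(-1/131216) + 99002/(492 + 59740)) - 47600)/589975 = ((-124439/65608 + 99002/60232) - 47600)*(1/589975) = ((-124439/65608 + 99002*(1/60232)) - 47600)*(1/589975) = ((-124439/65608 + 49501/30116) - 47600)*(1/589975) = (-124985829/493962632 - 47600)*(1/589975) = -23512746269029/493962632*1/589975 = -23512746269029/291425603814200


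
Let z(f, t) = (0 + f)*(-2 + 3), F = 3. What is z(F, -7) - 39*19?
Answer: -738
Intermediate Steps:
z(f, t) = f (z(f, t) = f*1 = f)
z(F, -7) - 39*19 = 3 - 39*19 = 3 - 741 = -738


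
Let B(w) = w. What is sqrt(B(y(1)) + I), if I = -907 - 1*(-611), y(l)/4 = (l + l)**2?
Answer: 2*I*sqrt(70) ≈ 16.733*I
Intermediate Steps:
y(l) = 16*l**2 (y(l) = 4*(l + l)**2 = 4*(2*l)**2 = 4*(4*l**2) = 16*l**2)
I = -296 (I = -907 + 611 = -296)
sqrt(B(y(1)) + I) = sqrt(16*1**2 - 296) = sqrt(16*1 - 296) = sqrt(16 - 296) = sqrt(-280) = 2*I*sqrt(70)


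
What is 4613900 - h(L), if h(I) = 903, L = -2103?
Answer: 4612997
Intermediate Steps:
4613900 - h(L) = 4613900 - 1*903 = 4613900 - 903 = 4612997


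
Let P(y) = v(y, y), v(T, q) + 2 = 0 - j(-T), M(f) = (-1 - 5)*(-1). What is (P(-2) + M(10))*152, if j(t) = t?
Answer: 304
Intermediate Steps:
M(f) = 6 (M(f) = -6*(-1) = 6)
v(T, q) = -2 + T (v(T, q) = -2 + (0 - (-1)*T) = -2 + (0 + T) = -2 + T)
P(y) = -2 + y
(P(-2) + M(10))*152 = ((-2 - 2) + 6)*152 = (-4 + 6)*152 = 2*152 = 304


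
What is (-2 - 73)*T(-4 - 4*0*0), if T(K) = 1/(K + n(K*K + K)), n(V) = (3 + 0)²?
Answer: -15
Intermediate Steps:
n(V) = 9 (n(V) = 3² = 9)
T(K) = 1/(9 + K) (T(K) = 1/(K + 9) = 1/(9 + K))
(-2 - 73)*T(-4 - 4*0*0) = (-2 - 73)/(9 + (-4 - 4*0*0)) = -75/(9 + (-4 + 0*0)) = -75/(9 + (-4 + 0)) = -75/(9 - 4) = -75/5 = -75*⅕ = -15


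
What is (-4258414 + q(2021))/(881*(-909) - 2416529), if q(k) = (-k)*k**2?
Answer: 8258913675/3217358 ≈ 2567.0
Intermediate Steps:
q(k) = -k**3
(-4258414 + q(2021))/(881*(-909) - 2416529) = (-4258414 - 1*2021**3)/(881*(-909) - 2416529) = (-4258414 - 1*8254655261)/(-800829 - 2416529) = (-4258414 - 8254655261)/(-3217358) = -8258913675*(-1/3217358) = 8258913675/3217358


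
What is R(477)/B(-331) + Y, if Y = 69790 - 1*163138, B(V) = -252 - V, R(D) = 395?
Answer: -93343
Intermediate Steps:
Y = -93348 (Y = 69790 - 163138 = -93348)
R(477)/B(-331) + Y = 395/(-252 - 1*(-331)) - 93348 = 395/(-252 + 331) - 93348 = 395/79 - 93348 = 395*(1/79) - 93348 = 5 - 93348 = -93343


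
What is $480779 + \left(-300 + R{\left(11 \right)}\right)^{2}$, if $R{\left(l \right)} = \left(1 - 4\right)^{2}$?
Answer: $565460$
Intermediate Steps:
$R{\left(l \right)} = 9$ ($R{\left(l \right)} = \left(-3\right)^{2} = 9$)
$480779 + \left(-300 + R{\left(11 \right)}\right)^{2} = 480779 + \left(-300 + 9\right)^{2} = 480779 + \left(-291\right)^{2} = 480779 + 84681 = 565460$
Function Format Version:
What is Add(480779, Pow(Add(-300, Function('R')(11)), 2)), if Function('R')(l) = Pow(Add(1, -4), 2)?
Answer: 565460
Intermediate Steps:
Function('R')(l) = 9 (Function('R')(l) = Pow(-3, 2) = 9)
Add(480779, Pow(Add(-300, Function('R')(11)), 2)) = Add(480779, Pow(Add(-300, 9), 2)) = Add(480779, Pow(-291, 2)) = Add(480779, 84681) = 565460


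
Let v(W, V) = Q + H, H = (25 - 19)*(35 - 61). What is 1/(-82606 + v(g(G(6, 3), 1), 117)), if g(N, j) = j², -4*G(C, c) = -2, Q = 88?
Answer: -1/82674 ≈ -1.2096e-5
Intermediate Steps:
H = -156 (H = 6*(-26) = -156)
G(C, c) = ½ (G(C, c) = -¼*(-2) = ½)
v(W, V) = -68 (v(W, V) = 88 - 156 = -68)
1/(-82606 + v(g(G(6, 3), 1), 117)) = 1/(-82606 - 68) = 1/(-82674) = -1/82674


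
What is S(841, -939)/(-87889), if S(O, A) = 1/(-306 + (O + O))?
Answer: -1/120935264 ≈ -8.2689e-9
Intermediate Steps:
S(O, A) = 1/(-306 + 2*O)
S(841, -939)/(-87889) = (1/(2*(-153 + 841)))/(-87889) = ((½)/688)*(-1/87889) = ((½)*(1/688))*(-1/87889) = (1/1376)*(-1/87889) = -1/120935264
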